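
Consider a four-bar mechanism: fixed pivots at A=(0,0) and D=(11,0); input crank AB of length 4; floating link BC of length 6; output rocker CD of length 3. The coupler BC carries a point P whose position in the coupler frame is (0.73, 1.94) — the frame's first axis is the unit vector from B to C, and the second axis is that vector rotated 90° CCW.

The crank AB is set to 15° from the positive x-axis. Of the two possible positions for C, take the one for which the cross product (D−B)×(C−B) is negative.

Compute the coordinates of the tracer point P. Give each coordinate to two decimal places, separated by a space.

5.52 2.28

A=(0,0), D=(11.00,0)
B = A + 4.00·(cos15°, sin15°) = (3.8637, 1.0353)
|BD| = 7.2110
circle(B,6.00) ∩ circle(D,3.00): a=5.4776, h=2.4486
  candidates: C₊=(9.6361,2.6721) cross=17.657; C₋=(8.9331,-2.1743) cross=-17.657
  mode - wants cross < 0 → take C=(8.9331,-2.1743) (cross=-17.657)
ex = (C−B)/|BC| = (0.8449,-0.5349); ey = (0.5349,0.8449)
P = B + 0.73·ex + 1.94·ey = (5.5183,2.2839)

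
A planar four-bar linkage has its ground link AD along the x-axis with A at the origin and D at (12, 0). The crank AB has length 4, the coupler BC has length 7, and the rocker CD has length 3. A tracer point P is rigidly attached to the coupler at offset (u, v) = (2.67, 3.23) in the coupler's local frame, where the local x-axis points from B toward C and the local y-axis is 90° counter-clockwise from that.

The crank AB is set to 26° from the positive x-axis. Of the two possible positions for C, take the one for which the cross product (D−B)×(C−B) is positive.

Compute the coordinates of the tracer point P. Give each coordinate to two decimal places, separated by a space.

A=(0,0), D=(12.00,0)
B = A + 4.00·(cos26°, sin26°) = (3.5952, 1.7535)
|BD| = 8.5858
circle(B,7.00) ∩ circle(D,3.00): a=6.6223, h=2.2682
  candidates: C₊=(10.5412,2.6214) cross=19.474; C₋=(9.6147,-1.8194) cross=-19.474
  mode + wants cross > 0 → take C=(10.5412,2.6214) (cross=19.474)
ex = (C−B)/|BC| = (0.9923,0.1240); ey = (-0.1240,0.9923)
P = B + 2.67·ex + 3.23·ey = (5.8441,5.2896)

5.84 5.29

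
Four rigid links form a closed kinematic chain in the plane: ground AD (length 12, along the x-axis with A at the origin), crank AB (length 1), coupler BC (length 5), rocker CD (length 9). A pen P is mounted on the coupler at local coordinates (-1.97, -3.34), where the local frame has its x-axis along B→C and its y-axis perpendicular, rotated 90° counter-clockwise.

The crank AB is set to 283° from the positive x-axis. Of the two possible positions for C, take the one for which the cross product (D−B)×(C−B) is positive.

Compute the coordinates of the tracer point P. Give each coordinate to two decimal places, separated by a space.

A=(0,0), D=(12.00,0)
B = A + 1.00·(cos283°, sin283°) = (0.2250, -0.9744)
|BD| = 11.8153
circle(B,5.00) ∩ circle(D,9.00): a=3.5378, h=3.5332
  candidates: C₊=(3.4594,2.8386) cross=41.746; C₋=(4.0421,-4.2038) cross=-41.746
  mode + wants cross > 0 → take C=(3.4594,2.8386) (cross=41.746)
ex = (C−B)/|BC| = (0.6469,0.7626); ey = (-0.7626,0.6469)
P = B + -1.97·ex + -3.34·ey = (1.4976,-4.6373)

1.50 -4.64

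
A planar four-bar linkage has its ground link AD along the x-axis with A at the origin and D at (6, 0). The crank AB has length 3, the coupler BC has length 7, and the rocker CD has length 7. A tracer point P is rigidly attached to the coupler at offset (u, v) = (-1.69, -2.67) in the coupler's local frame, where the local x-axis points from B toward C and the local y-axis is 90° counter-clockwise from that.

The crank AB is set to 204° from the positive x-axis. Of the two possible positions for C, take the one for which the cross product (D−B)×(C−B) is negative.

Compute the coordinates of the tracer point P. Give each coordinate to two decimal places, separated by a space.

A=(0,0), D=(6.00,0)
B = A + 3.00·(cos204°, sin204°) = (-2.7406, -1.2202)
|BD| = 8.8254
circle(B,7.00) ∩ circle(D,7.00): a=4.4127, h=5.4340
  candidates: C₊=(0.8784,4.7717) cross=47.957; C₋=(2.3810,-5.9919) cross=-47.957
  mode - wants cross < 0 → take C=(2.3810,-5.9919) (cross=-47.957)
ex = (C−B)/|BC| = (0.7317,-0.6817); ey = (0.6817,0.7317)
P = B + -1.69·ex + -2.67·ey = (-5.7972,-2.0217)

-5.80 -2.02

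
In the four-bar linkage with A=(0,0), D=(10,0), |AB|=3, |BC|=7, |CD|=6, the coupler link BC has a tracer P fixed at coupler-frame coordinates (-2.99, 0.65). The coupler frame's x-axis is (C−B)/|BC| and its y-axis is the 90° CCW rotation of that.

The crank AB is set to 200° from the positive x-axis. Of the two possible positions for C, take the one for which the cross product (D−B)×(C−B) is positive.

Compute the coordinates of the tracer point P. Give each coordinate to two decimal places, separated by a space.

A=(0,0), D=(10.00,0)
B = A + 3.00·(cos200°, sin200°) = (-2.8191, -1.0261)
|BD| = 12.8601
circle(B,7.00) ∩ circle(D,6.00): a=6.9355, h=0.9482
  candidates: C₊=(4.0186,0.4725) cross=12.194; C₋=(4.1699,-1.4179) cross=-12.194
  mode + wants cross > 0 → take C=(4.0186,0.4725) (cross=12.194)
ex = (C−B)/|BC| = (0.9768,0.2141); ey = (-0.2141,0.9768)
P = B + -2.99·ex + 0.65·ey = (-5.8789,-1.0312)

-5.88 -1.03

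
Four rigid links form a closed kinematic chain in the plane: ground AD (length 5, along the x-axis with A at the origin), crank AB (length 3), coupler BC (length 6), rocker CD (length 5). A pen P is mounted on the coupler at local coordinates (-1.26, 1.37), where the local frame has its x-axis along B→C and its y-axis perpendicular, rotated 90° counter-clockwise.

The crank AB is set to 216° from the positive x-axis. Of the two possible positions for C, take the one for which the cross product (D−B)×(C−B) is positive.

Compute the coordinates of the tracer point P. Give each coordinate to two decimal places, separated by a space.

A=(0,0), D=(5.00,0)
B = A + 3.00·(cos216°, sin216°) = (-2.4271, -1.7634)
|BD| = 7.6335
circle(B,6.00) ∩ circle(D,5.00): a=4.5373, h=3.9260
  candidates: C₊=(1.0806,3.1045) cross=29.969; C₋=(2.8944,-4.5350) cross=-29.969
  mode + wants cross > 0 → take C=(1.0806,3.1045) (cross=29.969)
ex = (C−B)/|BC| = (0.5846,0.8113); ey = (-0.8113,0.5846)
P = B + -1.26·ex + 1.37·ey = (-4.2752,-1.9847)

-4.28 -1.98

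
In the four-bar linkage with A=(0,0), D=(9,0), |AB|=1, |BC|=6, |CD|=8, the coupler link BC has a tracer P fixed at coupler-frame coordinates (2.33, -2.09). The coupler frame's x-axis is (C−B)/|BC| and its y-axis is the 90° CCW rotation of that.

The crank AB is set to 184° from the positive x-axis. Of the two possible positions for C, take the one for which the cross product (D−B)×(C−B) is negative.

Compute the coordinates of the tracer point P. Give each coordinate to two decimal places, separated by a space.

-1.25 -3.19

A=(0,0), D=(9.00,0)
B = A + 1.00·(cos184°, sin184°) = (-0.9976, -0.0698)
|BD| = 9.9978
circle(B,6.00) ∩ circle(D,8.00): a=3.5986, h=4.8011
  candidates: C₊=(2.5674,4.7563) cross=48.000; C₋=(2.6344,-4.8456) cross=-48.000
  mode - wants cross < 0 → take C=(2.6344,-4.8456) (cross=-48.000)
ex = (C−B)/|BC| = (0.6053,-0.7960); ey = (0.7960,0.6053)
P = B + 2.33·ex + -2.09·ey = (-1.2507,-3.1895)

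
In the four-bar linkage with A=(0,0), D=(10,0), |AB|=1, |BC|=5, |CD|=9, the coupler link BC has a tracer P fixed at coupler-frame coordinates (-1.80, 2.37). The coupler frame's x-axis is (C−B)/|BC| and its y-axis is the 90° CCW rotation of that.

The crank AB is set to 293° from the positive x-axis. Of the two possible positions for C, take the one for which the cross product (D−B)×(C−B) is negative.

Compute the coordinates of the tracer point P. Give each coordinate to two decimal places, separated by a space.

A=(0,0), D=(10.00,0)
B = A + 1.00·(cos293°, sin293°) = (0.3907, -0.9205)
|BD| = 9.6533
circle(B,5.00) ∩ circle(D,9.00): a=1.9261, h=4.6141
  candidates: C₊=(1.8680,3.8563) cross=44.542; C₋=(2.7480,-5.3300) cross=-44.542
  mode - wants cross < 0 → take C=(2.7480,-5.3300) (cross=-44.542)
ex = (C−B)/|BC| = (0.4715,-0.8819); ey = (0.8819,0.4715)
P = B + -1.80·ex + 2.37·ey = (1.6322,1.7842)

1.63 1.78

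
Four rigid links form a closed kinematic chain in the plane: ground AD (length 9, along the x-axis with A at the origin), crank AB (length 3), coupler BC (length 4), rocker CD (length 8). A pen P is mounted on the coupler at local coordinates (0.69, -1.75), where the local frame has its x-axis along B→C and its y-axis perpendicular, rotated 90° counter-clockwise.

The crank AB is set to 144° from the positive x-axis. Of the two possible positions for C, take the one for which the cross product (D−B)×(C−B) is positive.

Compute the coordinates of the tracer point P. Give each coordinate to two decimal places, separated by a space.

A=(0,0), D=(9.00,0)
B = A + 3.00·(cos144°, sin144°) = (-2.4271, 1.7634)
|BD| = 11.5623
circle(B,4.00) ∩ circle(D,8.00): a=3.7054, h=1.5066
  candidates: C₊=(1.4648,2.6872) cross=17.419; C₋=(1.0053,-0.2907) cross=-17.419
  mode + wants cross > 0 → take C=(1.4648,2.6872) (cross=17.419)
ex = (C−B)/|BC| = (0.9730,0.2310); ey = (-0.2310,0.9730)
P = B + 0.69·ex + -1.75·ey = (-1.3515,0.2200)

-1.35 0.22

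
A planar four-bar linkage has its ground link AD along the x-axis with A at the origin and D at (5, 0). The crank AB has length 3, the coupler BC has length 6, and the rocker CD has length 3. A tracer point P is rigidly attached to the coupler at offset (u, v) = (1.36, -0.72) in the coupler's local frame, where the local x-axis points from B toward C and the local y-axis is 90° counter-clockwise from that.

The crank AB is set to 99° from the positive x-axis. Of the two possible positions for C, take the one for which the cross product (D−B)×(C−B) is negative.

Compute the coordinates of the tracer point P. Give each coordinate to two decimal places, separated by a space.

A=(0,0), D=(5.00,0)
B = A + 3.00·(cos99°, sin99°) = (-0.4693, 2.9631)
|BD| = 6.2204
circle(B,6.00) ∩ circle(D,3.00): a=5.2805, h=2.8490
  candidates: C₊=(5.5307,2.9527) cross=17.722; C₋=(2.8165,-2.0573) cross=-17.722
  mode - wants cross < 0 → take C=(2.8165,-2.0573) (cross=-17.722)
ex = (C−B)/|BC| = (0.5476,-0.8367); ey = (0.8367,0.5476)
P = B + 1.36·ex + -0.72·ey = (-0.3270,1.4308)

-0.33 1.43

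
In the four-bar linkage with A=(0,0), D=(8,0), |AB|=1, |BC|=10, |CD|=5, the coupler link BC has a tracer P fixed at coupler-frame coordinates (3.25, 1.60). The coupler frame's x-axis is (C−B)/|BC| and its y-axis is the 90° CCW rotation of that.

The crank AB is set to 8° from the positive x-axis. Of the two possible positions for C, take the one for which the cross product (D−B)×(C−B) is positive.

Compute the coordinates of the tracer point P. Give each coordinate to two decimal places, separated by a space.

A=(0,0), D=(8.00,0)
B = A + 1.00·(cos8°, sin8°) = (0.9903, 0.1392)
|BD| = 7.0111
circle(B,10.00) ∩ circle(D,5.00): a=8.8542, h=4.6479
  candidates: C₊=(9.9350,4.6104) cross=32.587; C₋=(9.7505,-4.6836) cross=-32.587
  mode + wants cross > 0 → take C=(9.9350,4.6104) (cross=32.587)
ex = (C−B)/|BC| = (0.8945,0.4471); ey = (-0.4471,0.8945)
P = B + 3.25·ex + 1.60·ey = (3.1819,3.0235)

3.18 3.02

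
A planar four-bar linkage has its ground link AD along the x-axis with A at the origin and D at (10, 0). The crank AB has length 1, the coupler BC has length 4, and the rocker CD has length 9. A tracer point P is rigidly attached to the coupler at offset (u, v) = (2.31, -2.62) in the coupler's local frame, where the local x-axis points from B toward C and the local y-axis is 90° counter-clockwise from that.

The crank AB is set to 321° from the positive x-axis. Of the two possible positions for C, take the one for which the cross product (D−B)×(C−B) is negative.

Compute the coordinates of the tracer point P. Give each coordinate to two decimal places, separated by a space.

-0.90 -3.69

A=(0,0), D=(10.00,0)
B = A + 1.00·(cos321°, sin321°) = (0.7771, -0.6293)
|BD| = 9.2443
circle(B,4.00) ∩ circle(D,9.00): a=1.1065, h=3.8439
  candidates: C₊=(1.6194,3.2810) cross=35.534; C₋=(2.1427,-4.3890) cross=-35.534
  mode - wants cross < 0 → take C=(2.1427,-4.3890) (cross=-35.534)
ex = (C−B)/|BC| = (0.3414,-0.9399); ey = (0.9399,0.3414)
P = B + 2.31·ex + -2.62·ey = (-0.8968,-3.6950)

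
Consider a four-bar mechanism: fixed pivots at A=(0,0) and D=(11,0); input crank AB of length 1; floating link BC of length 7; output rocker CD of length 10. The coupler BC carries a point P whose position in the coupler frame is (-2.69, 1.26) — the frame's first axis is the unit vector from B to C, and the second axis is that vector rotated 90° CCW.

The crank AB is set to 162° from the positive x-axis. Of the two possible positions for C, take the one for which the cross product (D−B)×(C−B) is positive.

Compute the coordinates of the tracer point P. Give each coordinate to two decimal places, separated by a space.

A=(0,0), D=(11.00,0)
B = A + 1.00·(cos162°, sin162°) = (-0.9511, 0.3090)
|BD| = 11.9551
circle(B,7.00) ∩ circle(D,10.00): a=3.8445, h=5.8497
  candidates: C₊=(3.0434,6.0574) cross=69.934; C₋=(2.7410,-5.6382) cross=-69.934
  mode + wants cross > 0 → take C=(3.0434,6.0574) (cross=69.934)
ex = (C−B)/|BC| = (0.5706,0.8212); ey = (-0.8212,0.5706)
P = B + -2.69·ex + 1.26·ey = (-3.5208,-1.1810)

-3.52 -1.18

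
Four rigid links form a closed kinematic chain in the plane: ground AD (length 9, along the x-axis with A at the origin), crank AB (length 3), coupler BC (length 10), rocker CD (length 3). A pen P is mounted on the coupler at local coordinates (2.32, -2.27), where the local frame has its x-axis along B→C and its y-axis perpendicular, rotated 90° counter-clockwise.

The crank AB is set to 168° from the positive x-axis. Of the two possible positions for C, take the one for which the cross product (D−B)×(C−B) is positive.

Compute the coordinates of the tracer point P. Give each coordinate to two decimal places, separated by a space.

-0.29 -1.26

A=(0,0), D=(9.00,0)
B = A + 3.00·(cos168°, sin168°) = (-2.9344, 0.6237)
|BD| = 11.9507
circle(B,10.00) ∩ circle(D,3.00): a=9.7827, h=2.0735
  candidates: C₊=(6.9431,2.1839) cross=24.780; C₋=(6.7267,-1.9575) cross=-24.780
  mode + wants cross > 0 → take C=(6.9431,2.1839) (cross=24.780)
ex = (C−B)/|BC| = (0.9878,0.1560); ey = (-0.1560,0.9878)
P = B + 2.32·ex + -2.27·ey = (-0.2887,-1.2565)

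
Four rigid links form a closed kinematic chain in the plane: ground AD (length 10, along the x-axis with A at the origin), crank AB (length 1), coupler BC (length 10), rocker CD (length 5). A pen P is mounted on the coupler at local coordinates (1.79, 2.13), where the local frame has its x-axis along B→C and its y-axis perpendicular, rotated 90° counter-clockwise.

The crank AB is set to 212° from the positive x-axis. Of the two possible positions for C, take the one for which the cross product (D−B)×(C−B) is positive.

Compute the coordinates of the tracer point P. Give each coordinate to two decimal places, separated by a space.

A=(0,0), D=(10.00,0)
B = A + 1.00·(cos212°, sin212°) = (-0.8480, -0.5299)
|BD| = 10.8610
circle(B,10.00) ∩ circle(D,5.00): a=8.8832, h=4.5922
  candidates: C₊=(7.8005,4.4902) cross=49.876; C₋=(8.2486,-4.6832) cross=-49.876
  mode + wants cross > 0 → take C=(7.8005,4.4902) (cross=49.876)
ex = (C−B)/|BC| = (0.8649,0.5020); ey = (-0.5020,0.8649)
P = B + 1.79·ex + 2.13·ey = (-0.3692,2.2108)

-0.37 2.21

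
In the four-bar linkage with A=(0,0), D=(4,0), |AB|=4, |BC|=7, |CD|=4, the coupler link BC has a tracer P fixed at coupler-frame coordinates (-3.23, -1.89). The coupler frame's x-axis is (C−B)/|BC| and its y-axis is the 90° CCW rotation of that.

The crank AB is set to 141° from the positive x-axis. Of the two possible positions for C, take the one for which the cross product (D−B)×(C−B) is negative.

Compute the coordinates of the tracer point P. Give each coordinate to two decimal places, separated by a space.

-6.61 3.85

A=(0,0), D=(4.00,0)
B = A + 4.00·(cos141°, sin141°) = (-3.1086, 2.5173)
|BD| = 7.5411
circle(B,7.00) ∩ circle(D,4.00): a=5.9586, h=3.6736
  candidates: C₊=(3.7345,3.9912) cross=27.703; C₋=(1.2819,-2.9346) cross=-27.703
  mode - wants cross < 0 → take C=(1.2819,-2.9346) (cross=-27.703)
ex = (C−B)/|BC| = (0.6272,-0.7788); ey = (0.7788,0.6272)
P = B + -3.23·ex + -1.89·ey = (-6.6065,3.8475)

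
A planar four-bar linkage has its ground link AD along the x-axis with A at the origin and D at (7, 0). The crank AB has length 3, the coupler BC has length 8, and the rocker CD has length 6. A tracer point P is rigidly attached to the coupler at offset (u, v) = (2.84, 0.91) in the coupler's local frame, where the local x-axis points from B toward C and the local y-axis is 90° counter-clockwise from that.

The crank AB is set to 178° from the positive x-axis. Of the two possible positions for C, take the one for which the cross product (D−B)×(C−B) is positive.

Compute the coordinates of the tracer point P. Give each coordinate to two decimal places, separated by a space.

A=(0,0), D=(7.00,0)
B = A + 3.00·(cos178°, sin178°) = (-2.9982, 0.1047)
|BD| = 9.9987
circle(B,8.00) ∩ circle(D,6.00): a=6.3995, h=4.8006
  candidates: C₊=(3.4513,4.8380) cross=48.000; C₋=(3.3507,-4.7627) cross=-48.000
  mode + wants cross > 0 → take C=(3.4513,4.8380) (cross=48.000)
ex = (C−B)/|BC| = (0.8062,0.5917); ey = (-0.5917,0.8062)
P = B + 2.84·ex + 0.91·ey = (-1.2470,2.5187)

-1.25 2.52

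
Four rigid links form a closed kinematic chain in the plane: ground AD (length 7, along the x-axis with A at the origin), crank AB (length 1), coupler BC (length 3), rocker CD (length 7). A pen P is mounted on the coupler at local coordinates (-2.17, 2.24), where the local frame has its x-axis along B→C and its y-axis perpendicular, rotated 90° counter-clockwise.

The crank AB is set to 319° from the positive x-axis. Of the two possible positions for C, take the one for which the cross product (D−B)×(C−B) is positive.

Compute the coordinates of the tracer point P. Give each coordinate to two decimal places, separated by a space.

A=(0,0), D=(7.00,0)
B = A + 1.00·(cos319°, sin319°) = (0.7547, -0.6561)
|BD| = 6.2797
circle(B,3.00) ∩ circle(D,7.00): a=-0.0451, h=2.9997
  candidates: C₊=(0.3965,2.3225) cross=18.837; C₋=(1.0233,-3.6440) cross=-18.837
  mode + wants cross > 0 → take C=(0.3965,2.3225) (cross=18.837)
ex = (C−B)/|BC| = (-0.1194,0.9928); ey = (-0.9928,-0.1194)
P = B + -2.17·ex + 2.24·ey = (-1.2102,-3.0780)

-1.21 -3.08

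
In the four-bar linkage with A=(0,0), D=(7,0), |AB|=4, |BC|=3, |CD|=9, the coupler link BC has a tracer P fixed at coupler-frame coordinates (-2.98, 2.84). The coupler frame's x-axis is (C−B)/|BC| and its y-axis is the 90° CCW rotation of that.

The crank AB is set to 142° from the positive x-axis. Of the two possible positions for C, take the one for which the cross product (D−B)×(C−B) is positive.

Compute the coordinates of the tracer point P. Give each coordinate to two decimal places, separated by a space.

-7.26 2.72

A=(0,0), D=(7.00,0)
B = A + 4.00·(cos142°, sin142°) = (-3.1520, 2.4626)
|BD| = 10.4465
circle(B,3.00) ∩ circle(D,9.00): a=1.7771, h=2.4170
  candidates: C₊=(-0.8553,4.3926) cross=25.249; C₋=(-1.9948,-0.3052) cross=-25.249
  mode + wants cross > 0 → take C=(-0.8553,4.3926) (cross=25.249)
ex = (C−B)/|BC| = (0.7656,0.6433); ey = (-0.6433,0.7656)
P = B + -2.98·ex + 2.84·ey = (-7.2606,2.7198)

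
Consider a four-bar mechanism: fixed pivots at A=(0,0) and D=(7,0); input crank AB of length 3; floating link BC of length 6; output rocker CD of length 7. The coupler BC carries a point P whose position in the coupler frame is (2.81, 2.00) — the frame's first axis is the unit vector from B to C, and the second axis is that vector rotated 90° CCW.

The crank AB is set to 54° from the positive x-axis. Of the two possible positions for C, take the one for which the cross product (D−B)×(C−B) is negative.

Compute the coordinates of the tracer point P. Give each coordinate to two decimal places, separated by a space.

3.36 -0.63

A=(0,0), D=(7.00,0)
B = A + 3.00·(cos54°, sin54°) = (1.7634, 2.4271)
|BD| = 5.7717
circle(B,6.00) ∩ circle(D,7.00): a=1.7597, h=5.7362
  candidates: C₊=(5.7720,6.8914) cross=33.108; C₋=(0.9478,-3.5173) cross=-33.108
  mode - wants cross < 0 → take C=(0.9478,-3.5173) (cross=-33.108)
ex = (C−B)/|BC| = (-0.1359,-0.9907); ey = (0.9907,-0.1359)
P = B + 2.81·ex + 2.00·ey = (3.3629,-0.6287)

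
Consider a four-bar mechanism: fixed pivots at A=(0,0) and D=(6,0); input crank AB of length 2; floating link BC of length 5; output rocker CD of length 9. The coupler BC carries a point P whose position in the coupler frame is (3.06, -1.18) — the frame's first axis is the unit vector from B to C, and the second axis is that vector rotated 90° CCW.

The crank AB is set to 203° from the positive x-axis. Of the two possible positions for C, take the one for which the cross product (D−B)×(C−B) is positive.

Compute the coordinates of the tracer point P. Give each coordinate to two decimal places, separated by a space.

-0.73 2.30

A=(0,0), D=(6.00,0)
B = A + 2.00·(cos203°, sin203°) = (-1.8410, -0.7815)
|BD| = 7.8799
circle(B,5.00) ∩ circle(D,9.00): a=0.3866, h=4.9850
  candidates: C₊=(-1.9507,4.2173) cross=39.281; C₋=(-0.9620,-5.7036) cross=-39.281
  mode + wants cross > 0 → take C=(-1.9507,4.2173) (cross=39.281)
ex = (C−B)/|BC| = (-0.0219,0.9998); ey = (-0.9998,-0.0219)
P = B + 3.06·ex + -1.18·ey = (-0.7284,2.3037)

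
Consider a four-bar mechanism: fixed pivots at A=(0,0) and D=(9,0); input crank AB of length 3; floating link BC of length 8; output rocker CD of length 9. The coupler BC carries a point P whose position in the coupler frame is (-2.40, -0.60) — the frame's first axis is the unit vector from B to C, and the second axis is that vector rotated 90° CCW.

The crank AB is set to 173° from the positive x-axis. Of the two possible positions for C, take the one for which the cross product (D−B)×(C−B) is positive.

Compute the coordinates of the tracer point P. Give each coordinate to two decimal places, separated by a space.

-4.18 -1.80

A=(0,0), D=(9.00,0)
B = A + 3.00·(cos173°, sin173°) = (-2.9776, 0.3656)
|BD| = 11.9832
circle(B,8.00) ∩ circle(D,9.00): a=5.2823, h=6.0081
  candidates: C₊=(2.4855,6.2098) cross=71.997; C₋=(2.1189,-5.8009) cross=-71.997
  mode + wants cross > 0 → take C=(2.4855,6.2098) (cross=71.997)
ex = (C−B)/|BC| = (0.6829,0.7305); ey = (-0.7305,0.6829)
P = B + -2.40·ex + -0.60·ey = (-4.1783,-1.7974)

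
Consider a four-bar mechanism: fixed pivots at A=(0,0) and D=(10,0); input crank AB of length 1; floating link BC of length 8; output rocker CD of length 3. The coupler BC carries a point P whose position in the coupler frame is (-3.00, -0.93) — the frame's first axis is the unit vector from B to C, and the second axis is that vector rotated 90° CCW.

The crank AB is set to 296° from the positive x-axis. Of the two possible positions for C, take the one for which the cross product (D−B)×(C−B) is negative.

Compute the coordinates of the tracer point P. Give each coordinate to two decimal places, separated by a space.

-2.69 -1.23

A=(0,0), D=(10.00,0)
B = A + 1.00·(cos296°, sin296°) = (0.4384, -0.8988)
|BD| = 9.6038
circle(B,8.00) ∩ circle(D,3.00): a=7.6653, h=2.2896
  candidates: C₊=(7.8558,2.0982) cross=21.989; C₋=(8.2844,-2.4610) cross=-21.989
  mode - wants cross < 0 → take C=(8.2844,-2.4610) (cross=-21.989)
ex = (C−B)/|BC| = (0.9807,-0.1953); ey = (0.1953,0.9807)
P = B + -3.00·ex + -0.93·ey = (-2.6855,-1.2251)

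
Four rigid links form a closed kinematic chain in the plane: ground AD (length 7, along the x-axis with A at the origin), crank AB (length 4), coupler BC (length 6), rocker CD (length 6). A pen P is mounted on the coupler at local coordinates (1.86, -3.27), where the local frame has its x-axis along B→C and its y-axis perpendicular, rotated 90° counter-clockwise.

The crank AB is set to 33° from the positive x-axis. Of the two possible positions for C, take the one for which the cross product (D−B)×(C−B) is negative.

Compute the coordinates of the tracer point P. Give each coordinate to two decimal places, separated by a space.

A=(0,0), D=(7.00,0)
B = A + 4.00·(cos33°, sin33°) = (3.3547, 2.1786)
|BD| = 4.2467
circle(B,6.00) ∩ circle(D,6.00): a=2.1233, h=5.6117
  candidates: C₊=(8.0562,5.9063) cross=23.831; C₋=(2.2985,-3.7278) cross=-23.831
  mode - wants cross < 0 → take C=(2.2985,-3.7278) (cross=-23.831)
ex = (C−B)/|BC| = (-0.1760,-0.9844); ey = (0.9844,-0.1760)
P = B + 1.86·ex + -3.27·ey = (-0.1917,0.9232)

-0.19 0.92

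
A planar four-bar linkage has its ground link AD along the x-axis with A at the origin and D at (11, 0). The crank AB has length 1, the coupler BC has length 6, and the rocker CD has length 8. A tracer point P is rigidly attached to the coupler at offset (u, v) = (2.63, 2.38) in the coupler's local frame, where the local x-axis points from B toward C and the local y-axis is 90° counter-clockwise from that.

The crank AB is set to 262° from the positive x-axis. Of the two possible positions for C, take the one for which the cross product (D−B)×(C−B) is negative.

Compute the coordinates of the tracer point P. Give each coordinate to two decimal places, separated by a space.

A=(0,0), D=(11.00,0)
B = A + 1.00·(cos262°, sin262°) = (-0.1392, -0.9903)
|BD| = 11.1831
circle(B,6.00) ∩ circle(D,8.00): a=4.3397, h=4.1433
  candidates: C₊=(3.8165,3.5211) cross=46.335; C₋=(4.5503,-4.7331) cross=-46.335
  mode - wants cross < 0 → take C=(4.5503,-4.7331) (cross=-46.335)
ex = (C−B)/|BC| = (0.7816,-0.6238); ey = (0.6238,0.7816)
P = B + 2.63·ex + 2.38·ey = (3.4010,-0.7707)

3.40 -0.77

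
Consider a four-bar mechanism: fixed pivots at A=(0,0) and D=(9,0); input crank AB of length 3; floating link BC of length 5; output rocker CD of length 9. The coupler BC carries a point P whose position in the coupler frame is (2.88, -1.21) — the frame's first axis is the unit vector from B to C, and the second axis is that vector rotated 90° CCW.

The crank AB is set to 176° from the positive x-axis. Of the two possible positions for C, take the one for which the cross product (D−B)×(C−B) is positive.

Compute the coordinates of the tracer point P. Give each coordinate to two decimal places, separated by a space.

A=(0,0), D=(9.00,0)
B = A + 3.00·(cos176°, sin176°) = (-2.9927, 0.2093)
|BD| = 11.9945
circle(B,5.00) ∩ circle(D,9.00): a=3.6629, h=3.4034
  candidates: C₊=(0.7290,3.5483) cross=40.823; C₋=(0.6102,-3.2576) cross=-40.823
  mode + wants cross > 0 → take C=(0.7290,3.5483) (cross=40.823)
ex = (C−B)/|BC| = (0.7443,0.6678); ey = (-0.6678,0.7443)
P = B + 2.88·ex + -1.21·ey = (-0.0410,1.2319)

-0.04 1.23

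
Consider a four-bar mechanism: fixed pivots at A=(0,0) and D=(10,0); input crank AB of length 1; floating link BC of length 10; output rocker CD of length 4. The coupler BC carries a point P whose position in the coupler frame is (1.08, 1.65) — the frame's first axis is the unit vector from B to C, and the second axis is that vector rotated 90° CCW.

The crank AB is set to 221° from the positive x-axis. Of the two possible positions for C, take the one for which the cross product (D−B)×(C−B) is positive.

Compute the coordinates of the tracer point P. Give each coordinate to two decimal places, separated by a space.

-0.48 1.30

A=(0,0), D=(10.00,0)
B = A + 1.00·(cos221°, sin221°) = (-0.7547, -0.6561)
|BD| = 10.7747
circle(B,10.00) ∩ circle(D,4.00): a=9.2854, h=3.7124
  candidates: C₊=(8.2874,3.6148) cross=40.000; C₋=(8.7395,-3.7962) cross=-40.000
  mode + wants cross > 0 → take C=(8.2874,3.6148) (cross=40.000)
ex = (C−B)/|BC| = (0.9042,0.4271); ey = (-0.4271,0.9042)
P = B + 1.08·ex + 1.65·ey = (-0.4829,1.2971)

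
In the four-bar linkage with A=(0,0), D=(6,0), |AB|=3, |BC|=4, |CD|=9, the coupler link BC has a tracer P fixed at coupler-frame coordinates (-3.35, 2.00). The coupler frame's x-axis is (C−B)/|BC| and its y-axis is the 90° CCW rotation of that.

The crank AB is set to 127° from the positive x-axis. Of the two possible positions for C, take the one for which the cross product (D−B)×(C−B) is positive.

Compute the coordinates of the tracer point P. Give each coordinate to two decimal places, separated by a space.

A=(0,0), D=(6.00,0)
B = A + 3.00·(cos127°, sin127°) = (-1.8054, 2.3959)
|BD| = 8.1649
circle(B,4.00) ∩ circle(D,9.00): a=0.1020, h=3.9987
  candidates: C₊=(-0.5346,6.1886) cross=32.649; C₋=(-2.8813,-1.4567) cross=-32.649
  mode + wants cross > 0 → take C=(-0.5346,6.1886) (cross=32.649)
ex = (C−B)/|BC| = (0.3177,0.9482); ey = (-0.9482,0.3177)
P = B + -3.35·ex + 2.00·ey = (-4.7662,-0.1451)

-4.77 -0.15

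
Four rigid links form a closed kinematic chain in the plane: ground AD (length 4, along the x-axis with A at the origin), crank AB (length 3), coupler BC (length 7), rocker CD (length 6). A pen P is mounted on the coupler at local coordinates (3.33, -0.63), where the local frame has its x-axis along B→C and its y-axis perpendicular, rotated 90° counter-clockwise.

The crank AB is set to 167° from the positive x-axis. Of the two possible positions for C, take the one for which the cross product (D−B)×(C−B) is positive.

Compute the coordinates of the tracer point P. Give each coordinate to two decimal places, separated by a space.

-0.13 2.60

A=(0,0), D=(4.00,0)
B = A + 3.00·(cos167°, sin167°) = (-2.9231, 0.6749)
|BD| = 6.9559
circle(B,7.00) ∩ circle(D,6.00): a=4.4124, h=5.4342
  candidates: C₊=(1.9957,5.6553) cross=37.800; C₋=(0.9413,-5.1618) cross=-37.800
  mode + wants cross > 0 → take C=(1.9957,5.6553) (cross=37.800)
ex = (C−B)/|BC| = (0.7027,0.7115); ey = (-0.7115,0.7027)
P = B + 3.33·ex + -0.63·ey = (-0.1349,2.6014)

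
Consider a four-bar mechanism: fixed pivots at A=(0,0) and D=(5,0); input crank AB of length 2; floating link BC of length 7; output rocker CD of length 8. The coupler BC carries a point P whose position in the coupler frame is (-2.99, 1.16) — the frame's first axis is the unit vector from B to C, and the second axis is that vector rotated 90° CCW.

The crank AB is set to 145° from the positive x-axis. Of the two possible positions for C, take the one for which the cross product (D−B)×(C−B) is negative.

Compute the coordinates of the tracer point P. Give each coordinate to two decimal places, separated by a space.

A=(0,0), D=(5.00,0)
B = A + 2.00·(cos145°, sin145°) = (-1.6383, 1.1472)
|BD| = 6.7367
circle(B,7.00) ∩ circle(D,8.00): a=2.2550, h=6.6268
  candidates: C₊=(1.7122,7.2932) cross=44.643; C₋=(-0.5446,-5.7669) cross=-44.643
  mode - wants cross < 0 → take C=(-0.5446,-5.7669) (cross=-44.643)
ex = (C−B)/|BC| = (0.1562,-0.9877); ey = (0.9877,0.1562)
P = B + -2.99·ex + 1.16·ey = (-0.9597,4.2817)

-0.96 4.28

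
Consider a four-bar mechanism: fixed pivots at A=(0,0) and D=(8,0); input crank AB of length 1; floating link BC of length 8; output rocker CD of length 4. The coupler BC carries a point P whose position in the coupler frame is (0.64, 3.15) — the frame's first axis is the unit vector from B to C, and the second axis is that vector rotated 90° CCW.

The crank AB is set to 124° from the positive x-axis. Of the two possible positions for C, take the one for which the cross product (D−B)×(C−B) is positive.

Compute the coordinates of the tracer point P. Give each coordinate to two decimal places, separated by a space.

-1.15 3.99

A=(0,0), D=(8.00,0)
B = A + 1.00·(cos124°, sin124°) = (-0.5592, 0.8290)
|BD| = 8.5992
circle(B,8.00) ∩ circle(D,4.00): a=7.0906, h=3.7046
  candidates: C₊=(6.8555,3.8328) cross=31.857; C₋=(6.1412,-3.5419) cross=-31.857
  mode + wants cross > 0 → take C=(6.8555,3.8328) (cross=31.857)
ex = (C−B)/|BC| = (0.9268,0.3755); ey = (-0.3755,0.9268)
P = B + 0.64·ex + 3.15·ey = (-1.1487,3.9889)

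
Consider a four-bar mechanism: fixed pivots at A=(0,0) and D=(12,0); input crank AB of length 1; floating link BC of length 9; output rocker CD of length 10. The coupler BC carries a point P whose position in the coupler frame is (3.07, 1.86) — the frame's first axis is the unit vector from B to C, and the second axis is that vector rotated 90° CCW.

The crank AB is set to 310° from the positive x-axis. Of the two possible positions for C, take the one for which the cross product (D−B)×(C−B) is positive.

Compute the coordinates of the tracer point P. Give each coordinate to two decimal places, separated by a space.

A=(0,0), D=(12.00,0)
B = A + 1.00·(cos310°, sin310°) = (0.6428, -0.7660)
|BD| = 11.3830
circle(B,9.00) ∩ circle(D,10.00): a=4.8569, h=7.5770
  candidates: C₊=(4.9788,7.1206) cross=86.249; C₋=(5.9986,-7.9990) cross=-86.249
  mode + wants cross > 0 → take C=(4.9788,7.1206) (cross=86.249)
ex = (C−B)/|BC| = (0.4818,0.8763); ey = (-0.8763,0.4818)
P = B + 3.07·ex + 1.86·ey = (0.4919,2.8203)

0.49 2.82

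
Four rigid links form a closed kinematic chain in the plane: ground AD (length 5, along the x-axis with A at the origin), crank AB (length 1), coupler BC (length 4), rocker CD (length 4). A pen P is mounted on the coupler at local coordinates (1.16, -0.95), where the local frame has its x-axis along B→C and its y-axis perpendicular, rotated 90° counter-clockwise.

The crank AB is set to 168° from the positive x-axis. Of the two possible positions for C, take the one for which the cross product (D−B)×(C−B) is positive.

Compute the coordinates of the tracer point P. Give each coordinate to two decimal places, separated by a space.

0.52 0.22

A=(0,0), D=(5.00,0)
B = A + 1.00·(cos168°, sin168°) = (-0.9781, 0.2079)
|BD| = 5.9818
circle(B,4.00) ∩ circle(D,4.00): a=2.9909, h=2.6561
  candidates: C₊=(2.1032,2.7584) cross=15.888; C₋=(1.9186,-2.5505) cross=-15.888
  mode + wants cross > 0 → take C=(2.1032,2.7584) (cross=15.888)
ex = (C−B)/|BC| = (0.7703,0.6376); ey = (-0.6376,0.7703)
P = B + 1.16·ex + -0.95·ey = (0.5212,0.2157)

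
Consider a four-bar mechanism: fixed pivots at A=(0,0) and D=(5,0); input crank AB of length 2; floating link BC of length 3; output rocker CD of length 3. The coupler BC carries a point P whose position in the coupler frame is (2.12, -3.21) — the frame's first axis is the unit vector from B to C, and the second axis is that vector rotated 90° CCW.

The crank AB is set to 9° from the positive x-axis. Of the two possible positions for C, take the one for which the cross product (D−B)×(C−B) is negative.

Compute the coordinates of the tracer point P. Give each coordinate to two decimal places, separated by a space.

A=(0,0), D=(5.00,0)
B = A + 2.00·(cos9°, sin9°) = (1.9754, 0.3129)
|BD| = 3.0408
circle(B,3.00) ∩ circle(D,3.00): a=1.5204, h=2.5862
  candidates: C₊=(3.7538,2.7289) cross=7.864; C₋=(3.2216,-2.4160) cross=-7.864
  mode - wants cross < 0 → take C=(3.2216,-2.4160) (cross=-7.864)
ex = (C−B)/|BC| = (0.4154,-0.9096); ey = (0.9096,0.4154)
P = B + 2.12·ex + -3.21·ey = (-0.0639,-2.9490)

-0.06 -2.95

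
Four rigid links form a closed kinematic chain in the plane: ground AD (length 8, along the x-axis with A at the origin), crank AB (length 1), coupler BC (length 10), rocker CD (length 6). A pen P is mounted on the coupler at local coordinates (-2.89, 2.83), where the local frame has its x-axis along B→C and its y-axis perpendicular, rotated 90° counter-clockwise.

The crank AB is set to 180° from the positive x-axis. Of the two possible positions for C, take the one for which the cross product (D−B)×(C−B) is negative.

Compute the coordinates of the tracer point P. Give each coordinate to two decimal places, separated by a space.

A=(0,0), D=(8.00,0)
B = A + 1.00·(cos180°, sin180°) = (-1.0000, 0.0000)
|BD| = 9.0000
circle(B,10.00) ∩ circle(D,6.00): a=8.0556, h=5.9252
  candidates: C₊=(7.0556,5.9252) cross=53.327; C₋=(7.0556,-5.9252) cross=-53.327
  mode - wants cross < 0 → take C=(7.0556,-5.9252) (cross=-53.327)
ex = (C−B)/|BC| = (0.8056,-0.5925); ey = (0.5925,0.8056)
P = B + -2.89·ex + 2.83·ey = (-1.6512,3.9921)

-1.65 3.99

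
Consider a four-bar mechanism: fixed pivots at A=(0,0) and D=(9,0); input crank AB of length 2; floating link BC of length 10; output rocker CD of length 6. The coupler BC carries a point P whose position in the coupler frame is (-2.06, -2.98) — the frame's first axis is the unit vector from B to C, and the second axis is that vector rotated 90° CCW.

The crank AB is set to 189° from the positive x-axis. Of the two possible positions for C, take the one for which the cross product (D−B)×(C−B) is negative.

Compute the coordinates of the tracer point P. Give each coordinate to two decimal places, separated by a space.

A=(0,0), D=(9.00,0)
B = A + 2.00·(cos189°, sin189°) = (-1.9754, -0.3129)
|BD| = 10.9798
circle(B,10.00) ∩ circle(D,6.00): a=8.4044, h=5.4191
  candidates: C₊=(6.2711,5.3435) cross=59.501; C₋=(6.5800,-5.4903) cross=-59.501
  mode - wants cross < 0 → take C=(6.5800,-5.4903) (cross=-59.501)
ex = (C−B)/|BC| = (0.8555,-0.5177); ey = (0.5177,0.8555)
P = B + -2.06·ex + -2.98·ey = (-5.2807,-1.7958)

-5.28 -1.80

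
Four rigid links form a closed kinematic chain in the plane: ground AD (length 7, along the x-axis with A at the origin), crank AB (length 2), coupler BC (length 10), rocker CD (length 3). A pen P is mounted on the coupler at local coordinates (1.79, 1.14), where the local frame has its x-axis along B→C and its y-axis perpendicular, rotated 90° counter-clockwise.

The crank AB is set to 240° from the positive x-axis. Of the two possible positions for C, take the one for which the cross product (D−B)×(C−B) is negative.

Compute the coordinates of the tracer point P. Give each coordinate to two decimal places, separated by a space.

A=(0,0), D=(7.00,0)
B = A + 2.00·(cos240°, sin240°) = (-1.0000, -1.7321)
|BD| = 8.1854
circle(B,10.00) ∩ circle(D,3.00): a=9.6514, h=2.6174
  candidates: C₊=(7.8790,2.8683) cross=21.424; C₋=(8.9867,-2.2479) cross=-21.424
  mode - wants cross < 0 → take C=(8.9867,-2.2479) (cross=-21.424)
ex = (C−B)/|BC| = (0.9987,-0.0516); ey = (0.0516,0.9987)
P = B + 1.79·ex + 1.14·ey = (0.8464,-0.6859)

0.85 -0.69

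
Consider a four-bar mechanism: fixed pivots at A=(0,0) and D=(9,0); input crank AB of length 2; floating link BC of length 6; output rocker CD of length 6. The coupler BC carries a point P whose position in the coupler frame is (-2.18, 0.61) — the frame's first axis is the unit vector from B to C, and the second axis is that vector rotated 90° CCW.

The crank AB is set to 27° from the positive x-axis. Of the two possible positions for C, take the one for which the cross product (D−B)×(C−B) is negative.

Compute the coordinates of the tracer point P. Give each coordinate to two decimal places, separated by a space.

1.21 3.10

A=(0,0), D=(9.00,0)
B = A + 2.00·(cos27°, sin27°) = (1.7820, 0.9080)
|BD| = 7.2749
circle(B,6.00) ∩ circle(D,6.00): a=3.6374, h=4.7717
  candidates: C₊=(5.9866,5.1884) cross=34.713; C₋=(4.7954,-4.2804) cross=-34.713
  mode - wants cross < 0 → take C=(4.7954,-4.2804) (cross=-34.713)
ex = (C−B)/|BC| = (0.5022,-0.8647); ey = (0.8647,0.5022)
P = B + -2.18·ex + 0.61·ey = (1.2146,3.0995)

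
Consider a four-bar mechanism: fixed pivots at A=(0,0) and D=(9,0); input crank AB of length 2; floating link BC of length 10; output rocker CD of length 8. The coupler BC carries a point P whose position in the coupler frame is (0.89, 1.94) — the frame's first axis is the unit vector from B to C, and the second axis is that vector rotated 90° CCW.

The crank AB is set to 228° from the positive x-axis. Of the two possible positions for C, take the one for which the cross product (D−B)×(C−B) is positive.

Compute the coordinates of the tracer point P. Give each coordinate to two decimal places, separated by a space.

-2.39 0.37

A=(0,0), D=(9.00,0)
B = A + 2.00·(cos228°, sin228°) = (-1.3383, -1.4863)
|BD| = 10.4446
circle(B,10.00) ∩ circle(D,8.00): a=6.9457, h=7.1943
  candidates: C₊=(4.5129,6.6232) cross=75.141; C₋=(6.5605,-7.6190) cross=-75.141
  mode + wants cross > 0 → take C=(4.5129,6.6232) (cross=75.141)
ex = (C−B)/|BC| = (0.5851,0.8109); ey = (-0.8109,0.5851)
P = B + 0.89·ex + 1.94·ey = (-2.3907,0.3706)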